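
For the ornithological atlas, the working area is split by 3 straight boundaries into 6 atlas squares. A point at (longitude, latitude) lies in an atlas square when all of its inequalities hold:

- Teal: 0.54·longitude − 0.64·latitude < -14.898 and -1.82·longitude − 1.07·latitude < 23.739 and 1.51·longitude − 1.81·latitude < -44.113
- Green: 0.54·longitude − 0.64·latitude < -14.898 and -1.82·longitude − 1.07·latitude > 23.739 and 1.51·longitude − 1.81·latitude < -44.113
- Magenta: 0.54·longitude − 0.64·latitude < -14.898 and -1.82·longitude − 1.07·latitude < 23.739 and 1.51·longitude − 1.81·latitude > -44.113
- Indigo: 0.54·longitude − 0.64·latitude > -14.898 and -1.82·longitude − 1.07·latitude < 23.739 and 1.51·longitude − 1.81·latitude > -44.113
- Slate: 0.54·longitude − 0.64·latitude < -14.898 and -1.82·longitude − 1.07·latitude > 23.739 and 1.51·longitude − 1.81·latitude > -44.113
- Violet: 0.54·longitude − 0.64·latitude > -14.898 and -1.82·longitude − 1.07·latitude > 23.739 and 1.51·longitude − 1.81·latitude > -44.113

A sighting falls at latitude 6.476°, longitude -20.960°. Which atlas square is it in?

0.54·-20.960 − 0.64·6.476 = -15.463, which is < -14.898
-1.82·-20.960 − 1.07·6.476 = 31.218, which is > 23.739
1.51·-20.960 − 1.81·6.476 = -43.371, which is > -44.113
This sign pattern matches Slate.

Slate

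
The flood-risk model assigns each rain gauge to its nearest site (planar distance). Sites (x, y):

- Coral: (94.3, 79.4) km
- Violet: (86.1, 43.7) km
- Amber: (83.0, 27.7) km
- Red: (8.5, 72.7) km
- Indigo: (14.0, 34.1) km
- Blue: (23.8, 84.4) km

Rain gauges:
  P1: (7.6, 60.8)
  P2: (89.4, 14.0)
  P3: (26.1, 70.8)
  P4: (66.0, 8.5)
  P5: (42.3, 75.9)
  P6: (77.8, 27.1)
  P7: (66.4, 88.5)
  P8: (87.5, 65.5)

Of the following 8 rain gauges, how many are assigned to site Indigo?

0

P1 → Red
P2 → Amber
P3 → Blue
P4 → Amber
P5 → Blue
P6 → Amber
P7 → Coral
P8 → Coral
0 of the 8 go to Indigo.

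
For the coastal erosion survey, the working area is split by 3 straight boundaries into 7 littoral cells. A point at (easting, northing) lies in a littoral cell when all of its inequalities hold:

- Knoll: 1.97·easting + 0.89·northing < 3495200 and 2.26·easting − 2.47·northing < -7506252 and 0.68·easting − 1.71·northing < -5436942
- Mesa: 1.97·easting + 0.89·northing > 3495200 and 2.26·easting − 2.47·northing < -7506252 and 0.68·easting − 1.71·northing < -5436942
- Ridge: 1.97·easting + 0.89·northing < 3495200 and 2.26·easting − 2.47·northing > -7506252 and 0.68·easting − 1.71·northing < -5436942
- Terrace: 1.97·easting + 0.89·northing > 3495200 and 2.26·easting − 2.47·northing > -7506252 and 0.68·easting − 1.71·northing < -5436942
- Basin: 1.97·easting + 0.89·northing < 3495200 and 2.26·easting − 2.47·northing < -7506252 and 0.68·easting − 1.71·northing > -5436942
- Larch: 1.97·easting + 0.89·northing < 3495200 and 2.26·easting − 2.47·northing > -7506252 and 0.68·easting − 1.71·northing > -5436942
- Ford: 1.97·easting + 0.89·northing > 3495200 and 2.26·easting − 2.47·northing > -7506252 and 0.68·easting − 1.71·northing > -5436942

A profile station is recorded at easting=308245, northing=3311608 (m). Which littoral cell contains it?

Terrace

1.97·308245 + 0.89·3311608 = 3554573.770, which is > 3495200
2.26·308245 − 2.47·3311608 = -7483038.060, which is > -7506252
0.68·308245 − 1.71·3311608 = -5453243.080, which is < -5436942
This sign pattern matches Terrace.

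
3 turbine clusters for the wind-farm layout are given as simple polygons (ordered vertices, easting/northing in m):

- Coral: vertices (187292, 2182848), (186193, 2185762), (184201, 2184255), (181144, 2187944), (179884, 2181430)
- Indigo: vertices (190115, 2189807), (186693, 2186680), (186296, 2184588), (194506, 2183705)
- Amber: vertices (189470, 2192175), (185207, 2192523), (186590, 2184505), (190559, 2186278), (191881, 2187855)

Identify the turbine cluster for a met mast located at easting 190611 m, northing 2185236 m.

Cast a ray rightward from (190611, 2185236). For each polygon, the edges (by vertex number in listed order) whose endpoints lie on opposite sides of northing = 2185236, where each meets that height, and whether that is right or left of the point:
Coral: 1–2 at easting≈186391.4 (left), 2–3 at easting≈185497.7 (left), 3–4 at easting≈183388.1 (left), 4–5 at easting≈180620.2 (left) → 0 crossings.
Indigo: 2–3 at easting≈186419.0 (left), 4–1 at easting≈193404.3 (right) → 1 crossing.
Amber: 2–3 at easting≈186463.9 (left), 3–4 at easting≈188226.4 (left) → 0 crossings.
Only Indigo has an odd count, so the point is inside Indigo.

Indigo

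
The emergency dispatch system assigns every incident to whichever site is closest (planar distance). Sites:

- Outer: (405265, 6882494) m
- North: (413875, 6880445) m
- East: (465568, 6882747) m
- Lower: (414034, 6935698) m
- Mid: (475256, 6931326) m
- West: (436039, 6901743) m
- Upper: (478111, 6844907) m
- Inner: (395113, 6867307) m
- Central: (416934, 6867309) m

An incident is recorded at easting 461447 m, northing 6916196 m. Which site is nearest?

Mid

Squared distances to each site:
Outer: 4292241928.000; North: 3541229185.000; East: 1135818242.000; Lower: 2628320573.000; Mid: 419605381.000; West: 854455673.000; Upper: 5359810417.000; Inner: 6790333877.000; Central: 4371345938.000.
Minimum at Mid.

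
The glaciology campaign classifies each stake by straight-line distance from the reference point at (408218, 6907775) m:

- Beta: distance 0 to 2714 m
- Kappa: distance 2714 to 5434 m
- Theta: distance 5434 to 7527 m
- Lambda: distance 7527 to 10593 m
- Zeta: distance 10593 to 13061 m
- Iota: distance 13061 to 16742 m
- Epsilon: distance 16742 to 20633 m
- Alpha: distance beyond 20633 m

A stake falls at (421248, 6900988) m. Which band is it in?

Distance = √((421248−408218)² + (6900988−6907775)²) = √(169780900.000 + 46063369.000) = 14691.639 m.
13061 ≤ 14691.639 < 16742 → Iota.

Iota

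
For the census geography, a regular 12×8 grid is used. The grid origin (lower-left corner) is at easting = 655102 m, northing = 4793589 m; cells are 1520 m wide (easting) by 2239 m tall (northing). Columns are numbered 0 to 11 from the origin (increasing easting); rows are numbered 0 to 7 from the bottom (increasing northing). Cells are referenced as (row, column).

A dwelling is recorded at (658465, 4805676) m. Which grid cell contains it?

Column index: ⌊(658465 − 655102) / 1520⌋ = ⌊2.212⌋ = 2
Row offset from origin: ⌊(4805676 − 4793589) / 2239⌋ = ⌊5.398⌋ = 5 → row 5

(5, 2)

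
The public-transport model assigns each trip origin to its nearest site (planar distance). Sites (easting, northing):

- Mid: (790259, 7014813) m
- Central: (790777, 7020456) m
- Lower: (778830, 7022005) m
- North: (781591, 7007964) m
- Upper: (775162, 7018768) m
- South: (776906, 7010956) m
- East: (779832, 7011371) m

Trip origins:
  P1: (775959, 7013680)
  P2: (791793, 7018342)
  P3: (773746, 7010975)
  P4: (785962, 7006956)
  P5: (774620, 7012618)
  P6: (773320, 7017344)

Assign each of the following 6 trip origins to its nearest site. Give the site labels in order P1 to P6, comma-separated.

P1 → South (d²=8316985.00)
P2 → Central (d²=5501252.00)
P3 → South (d²=9985961.00)
P4 → North (d²=20121705.00)
P5 → South (d²=7988040.00)
P6 → Upper (d²=5420740.00)

South, Central, South, North, South, Upper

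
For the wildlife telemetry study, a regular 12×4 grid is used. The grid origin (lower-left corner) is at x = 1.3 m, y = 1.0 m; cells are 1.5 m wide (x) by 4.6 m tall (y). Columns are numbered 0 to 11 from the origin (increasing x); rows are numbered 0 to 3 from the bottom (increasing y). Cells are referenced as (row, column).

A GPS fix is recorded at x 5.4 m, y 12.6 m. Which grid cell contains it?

Column index: ⌊(5.4 − 1.3) / 1.5⌋ = ⌊2.733⌋ = 2
Row offset from origin: ⌊(12.6 − 1.0) / 4.6⌋ = ⌊2.522⌋ = 2 → row 2

(2, 2)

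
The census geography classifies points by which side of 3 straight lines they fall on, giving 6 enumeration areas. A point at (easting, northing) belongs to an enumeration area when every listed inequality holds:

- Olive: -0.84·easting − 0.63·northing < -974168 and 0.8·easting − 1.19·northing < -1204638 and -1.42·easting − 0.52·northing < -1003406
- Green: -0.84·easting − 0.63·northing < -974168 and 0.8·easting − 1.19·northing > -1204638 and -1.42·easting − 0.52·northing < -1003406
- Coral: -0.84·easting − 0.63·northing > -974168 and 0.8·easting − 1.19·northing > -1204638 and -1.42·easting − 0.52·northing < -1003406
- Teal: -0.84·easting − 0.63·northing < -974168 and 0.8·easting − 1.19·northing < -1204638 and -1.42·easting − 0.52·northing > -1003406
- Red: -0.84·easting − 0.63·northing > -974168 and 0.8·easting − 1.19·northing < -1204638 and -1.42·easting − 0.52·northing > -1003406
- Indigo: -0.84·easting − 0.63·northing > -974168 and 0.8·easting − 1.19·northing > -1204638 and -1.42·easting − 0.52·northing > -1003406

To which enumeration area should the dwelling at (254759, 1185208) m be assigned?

Red

-0.84·254759 − 0.63·1185208 = -960678.600, which is > -974168
0.8·254759 − 1.19·1185208 = -1206590.320, which is < -1204638
-1.42·254759 − 0.52·1185208 = -978065.940, which is > -1003406
This sign pattern matches Red.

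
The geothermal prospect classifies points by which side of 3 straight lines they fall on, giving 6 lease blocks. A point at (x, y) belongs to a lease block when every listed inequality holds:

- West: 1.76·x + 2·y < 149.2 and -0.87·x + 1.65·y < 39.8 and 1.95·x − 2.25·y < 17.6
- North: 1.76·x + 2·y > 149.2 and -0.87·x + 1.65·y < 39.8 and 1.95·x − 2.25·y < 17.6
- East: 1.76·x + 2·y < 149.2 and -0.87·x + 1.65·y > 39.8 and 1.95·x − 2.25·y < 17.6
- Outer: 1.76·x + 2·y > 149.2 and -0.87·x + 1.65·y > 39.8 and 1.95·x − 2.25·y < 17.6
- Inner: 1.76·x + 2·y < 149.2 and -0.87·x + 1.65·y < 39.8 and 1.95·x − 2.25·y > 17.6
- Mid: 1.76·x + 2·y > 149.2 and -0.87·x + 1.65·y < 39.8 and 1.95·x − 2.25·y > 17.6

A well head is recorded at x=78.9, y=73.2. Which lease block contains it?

1.76·78.9 + 2·73.2 = 285.264, which is > 149.2
-0.87·78.9 + 1.65·73.2 = 52.137, which is > 39.8
1.95·78.9 − 2.25·73.2 = -10.845, which is < 17.6
This sign pattern matches Outer.

Outer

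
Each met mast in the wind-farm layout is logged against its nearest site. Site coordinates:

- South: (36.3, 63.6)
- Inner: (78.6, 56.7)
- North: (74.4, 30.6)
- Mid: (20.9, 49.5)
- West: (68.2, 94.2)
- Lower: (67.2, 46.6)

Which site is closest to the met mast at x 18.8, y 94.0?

Squared distances to each site:
South: 1230.410; Inner: 4967.330; North: 7110.920; Mid: 1984.660; West: 2440.400; Lower: 4589.320.
Minimum at South.

South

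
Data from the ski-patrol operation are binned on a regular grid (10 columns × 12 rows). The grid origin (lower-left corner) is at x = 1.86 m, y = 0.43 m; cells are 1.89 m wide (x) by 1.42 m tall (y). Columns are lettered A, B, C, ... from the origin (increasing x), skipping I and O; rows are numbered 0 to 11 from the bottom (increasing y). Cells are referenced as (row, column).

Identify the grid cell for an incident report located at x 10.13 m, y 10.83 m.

(7, E)

Column index: ⌊(10.13 − 1.86) / 1.89⌋ = ⌊4.376⌋ = 4 → column E
Row offset from origin: ⌊(10.83 − 0.43) / 1.42⌋ = ⌊7.324⌋ = 7 → row 7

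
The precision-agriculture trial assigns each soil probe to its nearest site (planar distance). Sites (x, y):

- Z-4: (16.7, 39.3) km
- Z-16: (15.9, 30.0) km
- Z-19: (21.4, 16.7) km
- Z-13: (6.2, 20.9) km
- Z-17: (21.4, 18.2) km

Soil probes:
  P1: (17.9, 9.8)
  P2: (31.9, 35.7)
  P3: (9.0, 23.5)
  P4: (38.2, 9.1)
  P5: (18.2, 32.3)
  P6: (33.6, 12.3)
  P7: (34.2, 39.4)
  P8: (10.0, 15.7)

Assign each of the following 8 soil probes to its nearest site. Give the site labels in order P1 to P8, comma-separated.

P1 → Z-19 (d²=59.86)
P2 → Z-4 (d²=244.00)
P3 → Z-13 (d²=14.60)
P4 → Z-19 (d²=340.00)
P5 → Z-16 (d²=10.58)
P6 → Z-19 (d²=168.20)
P7 → Z-4 (d²=306.26)
P8 → Z-13 (d²=41.48)

Z-19, Z-4, Z-13, Z-19, Z-16, Z-19, Z-4, Z-13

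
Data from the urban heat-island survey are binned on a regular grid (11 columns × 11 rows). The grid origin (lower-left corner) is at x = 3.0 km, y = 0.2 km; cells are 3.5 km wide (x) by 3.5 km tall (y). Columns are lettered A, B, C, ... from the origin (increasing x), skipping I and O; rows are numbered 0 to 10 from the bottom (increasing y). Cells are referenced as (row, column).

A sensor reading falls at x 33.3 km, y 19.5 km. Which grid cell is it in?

(5, J)

Column index: ⌊(33.3 − 3.0) / 3.5⌋ = ⌊8.657⌋ = 8 → column J
Row offset from origin: ⌊(19.5 − 0.2) / 3.5⌋ = ⌊5.514⌋ = 5 → row 5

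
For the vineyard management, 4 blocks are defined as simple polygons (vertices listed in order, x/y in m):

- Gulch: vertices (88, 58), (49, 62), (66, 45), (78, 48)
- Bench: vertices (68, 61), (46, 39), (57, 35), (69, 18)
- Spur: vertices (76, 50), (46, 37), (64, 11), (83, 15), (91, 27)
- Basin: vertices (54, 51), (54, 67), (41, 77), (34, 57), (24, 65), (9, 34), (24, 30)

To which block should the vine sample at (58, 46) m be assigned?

Bench

Cast a ray rightward from (58, 46). For each polygon, the edges (by vertex number in listed order) whose endpoints lie on opposite sides of y = 46, where each meets that height, and whether that is right or left of the point:
Gulch: 2–3 at x≈65.0 (right), 3–4 at x≈70.0 (right) → 2 crossings.
Bench: 1–2 at x≈53.0 (left), 4–1 at x≈68.3 (right) → 1 crossing.
Spur: 1–2 at x≈66.8 (right), 5–1 at x≈78.6 (right) → 2 crossings.
Basin: 5–6 at x≈14.8 (left), 7–1 at x≈46.9 (left) → 0 crossings.
Only Bench has an odd count, so the point is inside Bench.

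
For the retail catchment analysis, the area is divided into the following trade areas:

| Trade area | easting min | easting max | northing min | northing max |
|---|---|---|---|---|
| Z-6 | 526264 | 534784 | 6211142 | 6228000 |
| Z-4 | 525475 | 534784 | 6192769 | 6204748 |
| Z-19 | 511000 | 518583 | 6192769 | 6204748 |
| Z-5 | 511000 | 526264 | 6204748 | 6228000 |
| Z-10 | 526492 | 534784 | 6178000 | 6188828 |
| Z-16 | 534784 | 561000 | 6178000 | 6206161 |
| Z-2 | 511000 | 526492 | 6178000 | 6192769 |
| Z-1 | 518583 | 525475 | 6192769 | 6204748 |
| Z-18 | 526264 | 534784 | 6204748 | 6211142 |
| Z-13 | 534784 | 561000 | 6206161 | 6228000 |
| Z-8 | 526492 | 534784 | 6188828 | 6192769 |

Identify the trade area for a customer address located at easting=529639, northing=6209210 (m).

Z-18

The point has easting = 529639 and northing = 6209210.
Only Z-18 satisfies 526264 ≤ easting ≤ 534784 and 6204748 ≤ northing ≤ 6211142.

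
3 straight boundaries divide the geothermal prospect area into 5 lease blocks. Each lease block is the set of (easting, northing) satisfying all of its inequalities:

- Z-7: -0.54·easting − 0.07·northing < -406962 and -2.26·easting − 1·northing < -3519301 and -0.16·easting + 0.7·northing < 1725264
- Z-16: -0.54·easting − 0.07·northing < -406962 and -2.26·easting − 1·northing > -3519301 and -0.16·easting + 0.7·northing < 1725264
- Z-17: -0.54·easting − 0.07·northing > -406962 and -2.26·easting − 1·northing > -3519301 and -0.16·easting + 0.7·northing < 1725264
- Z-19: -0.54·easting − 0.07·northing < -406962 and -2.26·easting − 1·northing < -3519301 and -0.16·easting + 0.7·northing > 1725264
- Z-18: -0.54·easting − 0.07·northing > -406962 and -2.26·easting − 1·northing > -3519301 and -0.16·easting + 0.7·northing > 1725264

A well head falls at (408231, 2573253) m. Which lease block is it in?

-0.54·408231 − 0.07·2573253 = -400572.450, which is > -406962
-2.26·408231 − 1·2573253 = -3495855.060, which is > -3519301
-0.16·408231 + 0.7·2573253 = 1735960.140, which is > 1725264
This sign pattern matches Z-18.

Z-18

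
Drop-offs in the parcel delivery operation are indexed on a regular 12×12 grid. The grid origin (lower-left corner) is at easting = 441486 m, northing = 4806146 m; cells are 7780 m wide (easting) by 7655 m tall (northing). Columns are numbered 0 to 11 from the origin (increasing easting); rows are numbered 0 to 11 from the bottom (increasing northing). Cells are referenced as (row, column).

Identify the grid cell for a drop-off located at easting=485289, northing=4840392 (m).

Column index: ⌊(485289 − 441486) / 7780⌋ = ⌊5.630⌋ = 5
Row offset from origin: ⌊(4840392 − 4806146) / 7655⌋ = ⌊4.474⌋ = 4 → row 4

(4, 5)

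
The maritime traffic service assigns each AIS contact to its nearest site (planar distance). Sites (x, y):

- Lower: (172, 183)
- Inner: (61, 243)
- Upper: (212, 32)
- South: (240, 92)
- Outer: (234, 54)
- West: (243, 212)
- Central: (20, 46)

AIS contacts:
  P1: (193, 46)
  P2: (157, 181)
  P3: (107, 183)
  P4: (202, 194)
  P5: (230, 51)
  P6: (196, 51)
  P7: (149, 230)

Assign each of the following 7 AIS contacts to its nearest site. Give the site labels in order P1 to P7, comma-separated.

Upper, Lower, Lower, Lower, Outer, Upper, Lower

P1 → Upper (d²=557.00)
P2 → Lower (d²=229.00)
P3 → Lower (d²=4225.00)
P4 → Lower (d²=1021.00)
P5 → Outer (d²=25.00)
P6 → Upper (d²=617.00)
P7 → Lower (d²=2738.00)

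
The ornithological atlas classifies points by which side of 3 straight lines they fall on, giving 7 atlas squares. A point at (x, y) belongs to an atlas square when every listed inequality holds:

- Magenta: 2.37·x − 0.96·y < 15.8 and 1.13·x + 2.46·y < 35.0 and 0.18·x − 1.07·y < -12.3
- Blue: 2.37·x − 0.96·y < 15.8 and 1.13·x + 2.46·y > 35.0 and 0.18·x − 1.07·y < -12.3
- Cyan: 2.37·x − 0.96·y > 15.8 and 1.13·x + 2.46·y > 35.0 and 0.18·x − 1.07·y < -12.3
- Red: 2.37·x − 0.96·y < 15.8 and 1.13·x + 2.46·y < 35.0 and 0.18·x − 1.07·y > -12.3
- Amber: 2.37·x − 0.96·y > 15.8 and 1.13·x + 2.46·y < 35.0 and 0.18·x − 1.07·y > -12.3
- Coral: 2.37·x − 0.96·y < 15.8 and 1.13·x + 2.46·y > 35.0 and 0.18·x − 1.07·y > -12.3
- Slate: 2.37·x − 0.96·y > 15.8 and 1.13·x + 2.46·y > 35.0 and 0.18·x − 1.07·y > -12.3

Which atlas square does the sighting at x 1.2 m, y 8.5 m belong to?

2.37·1.2 − 0.96·8.5 = -5.316, which is < 15.8
1.13·1.2 + 2.46·8.5 = 22.266, which is < 35.0
0.18·1.2 − 1.07·8.5 = -8.879, which is > -12.3
This sign pattern matches Red.

Red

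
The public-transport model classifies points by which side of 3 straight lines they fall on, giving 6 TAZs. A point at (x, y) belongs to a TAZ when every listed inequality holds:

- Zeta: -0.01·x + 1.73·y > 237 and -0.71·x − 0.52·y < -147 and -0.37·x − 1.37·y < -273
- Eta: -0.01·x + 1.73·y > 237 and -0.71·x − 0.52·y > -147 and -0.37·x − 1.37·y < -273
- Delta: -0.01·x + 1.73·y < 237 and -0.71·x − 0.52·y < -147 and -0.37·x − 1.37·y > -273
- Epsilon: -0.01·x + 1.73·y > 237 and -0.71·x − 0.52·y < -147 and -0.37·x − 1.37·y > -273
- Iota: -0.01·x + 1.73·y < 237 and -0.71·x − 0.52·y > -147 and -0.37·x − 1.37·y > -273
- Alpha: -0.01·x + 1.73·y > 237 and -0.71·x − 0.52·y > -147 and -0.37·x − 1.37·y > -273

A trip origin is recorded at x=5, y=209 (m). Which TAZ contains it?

-0.01·5 + 1.73·209 = 361.520, which is > 237
-0.71·5 − 0.52·209 = -112.230, which is > -147
-0.37·5 − 1.37·209 = -288.180, which is < -273
This sign pattern matches Eta.

Eta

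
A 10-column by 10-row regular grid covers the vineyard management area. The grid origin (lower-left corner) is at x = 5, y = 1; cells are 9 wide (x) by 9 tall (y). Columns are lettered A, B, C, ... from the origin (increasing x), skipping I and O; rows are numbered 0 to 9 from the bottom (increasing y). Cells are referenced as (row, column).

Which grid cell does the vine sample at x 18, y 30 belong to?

Column index: ⌊(18 − 5) / 9⌋ = ⌊1.444⌋ = 1 → column B
Row offset from origin: ⌊(30 − 1) / 9⌋ = ⌊3.222⌋ = 3 → row 3

(3, B)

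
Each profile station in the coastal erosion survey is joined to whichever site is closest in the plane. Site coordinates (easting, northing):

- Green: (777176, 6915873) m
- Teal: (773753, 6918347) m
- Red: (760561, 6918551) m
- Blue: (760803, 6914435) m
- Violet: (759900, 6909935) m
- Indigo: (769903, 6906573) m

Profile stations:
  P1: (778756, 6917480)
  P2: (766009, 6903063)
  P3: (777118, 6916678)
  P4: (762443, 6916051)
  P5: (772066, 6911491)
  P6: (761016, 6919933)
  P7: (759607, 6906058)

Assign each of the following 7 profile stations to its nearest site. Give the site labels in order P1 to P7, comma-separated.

Green, Indigo, Green, Blue, Indigo, Red, Violet

P1 → Green (d²=5078849.00)
P2 → Indigo (d²=27483336.00)
P3 → Green (d²=651389.00)
P4 → Blue (d²=5301056.00)
P5 → Indigo (d²=28865293.00)
P6 → Red (d²=2116949.00)
P7 → Violet (d²=15116978.00)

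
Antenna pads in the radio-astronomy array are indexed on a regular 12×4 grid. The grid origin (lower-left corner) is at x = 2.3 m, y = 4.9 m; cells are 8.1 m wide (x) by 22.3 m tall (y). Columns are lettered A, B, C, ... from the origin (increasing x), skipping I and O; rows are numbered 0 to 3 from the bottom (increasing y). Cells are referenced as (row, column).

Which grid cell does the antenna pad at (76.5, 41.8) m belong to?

(1, K)

Column index: ⌊(76.5 − 2.3) / 8.1⌋ = ⌊9.160⌋ = 9 → column K
Row offset from origin: ⌊(41.8 − 4.9) / 22.3⌋ = ⌊1.655⌋ = 1 → row 1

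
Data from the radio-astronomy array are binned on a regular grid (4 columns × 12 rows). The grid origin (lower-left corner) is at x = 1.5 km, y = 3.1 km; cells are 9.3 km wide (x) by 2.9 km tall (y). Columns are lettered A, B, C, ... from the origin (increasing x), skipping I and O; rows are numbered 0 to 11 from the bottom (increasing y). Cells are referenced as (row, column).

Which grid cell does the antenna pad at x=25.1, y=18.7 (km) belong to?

Column index: ⌊(25.1 − 1.5) / 9.3⌋ = ⌊2.538⌋ = 2 → column C
Row offset from origin: ⌊(18.7 − 3.1) / 2.9⌋ = ⌊5.379⌋ = 5 → row 5

(5, C)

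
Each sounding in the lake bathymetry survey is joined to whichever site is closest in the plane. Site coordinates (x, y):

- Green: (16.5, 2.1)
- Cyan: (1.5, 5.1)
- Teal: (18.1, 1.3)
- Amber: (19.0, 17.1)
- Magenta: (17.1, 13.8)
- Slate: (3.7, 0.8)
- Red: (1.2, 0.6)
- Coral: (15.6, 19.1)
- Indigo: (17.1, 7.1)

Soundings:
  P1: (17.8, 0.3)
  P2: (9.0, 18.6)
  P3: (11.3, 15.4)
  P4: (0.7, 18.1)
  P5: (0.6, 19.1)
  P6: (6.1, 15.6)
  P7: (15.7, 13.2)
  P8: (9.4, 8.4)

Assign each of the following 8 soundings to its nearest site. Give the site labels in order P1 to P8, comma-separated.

Teal, Coral, Coral, Cyan, Cyan, Coral, Magenta, Indigo

P1 → Teal (d²=1.09)
P2 → Coral (d²=43.81)
P3 → Coral (d²=32.18)
P4 → Cyan (d²=169.64)
P5 → Cyan (d²=196.81)
P6 → Coral (d²=102.50)
P7 → Magenta (d²=2.32)
P8 → Indigo (d²=60.98)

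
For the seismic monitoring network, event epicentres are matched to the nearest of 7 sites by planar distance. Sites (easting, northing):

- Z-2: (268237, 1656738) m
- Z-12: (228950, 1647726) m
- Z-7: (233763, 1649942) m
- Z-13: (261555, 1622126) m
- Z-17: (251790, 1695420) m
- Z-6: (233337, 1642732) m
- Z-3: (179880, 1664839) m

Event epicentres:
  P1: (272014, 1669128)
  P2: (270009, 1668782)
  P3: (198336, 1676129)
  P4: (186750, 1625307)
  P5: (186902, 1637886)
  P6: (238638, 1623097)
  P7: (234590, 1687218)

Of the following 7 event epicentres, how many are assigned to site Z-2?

P1 → Z-2
P2 → Z-2
P3 → Z-3
P4 → Z-3
P5 → Z-3
P6 → Z-6
P7 → Z-17
2 of the 7 go to Z-2.

2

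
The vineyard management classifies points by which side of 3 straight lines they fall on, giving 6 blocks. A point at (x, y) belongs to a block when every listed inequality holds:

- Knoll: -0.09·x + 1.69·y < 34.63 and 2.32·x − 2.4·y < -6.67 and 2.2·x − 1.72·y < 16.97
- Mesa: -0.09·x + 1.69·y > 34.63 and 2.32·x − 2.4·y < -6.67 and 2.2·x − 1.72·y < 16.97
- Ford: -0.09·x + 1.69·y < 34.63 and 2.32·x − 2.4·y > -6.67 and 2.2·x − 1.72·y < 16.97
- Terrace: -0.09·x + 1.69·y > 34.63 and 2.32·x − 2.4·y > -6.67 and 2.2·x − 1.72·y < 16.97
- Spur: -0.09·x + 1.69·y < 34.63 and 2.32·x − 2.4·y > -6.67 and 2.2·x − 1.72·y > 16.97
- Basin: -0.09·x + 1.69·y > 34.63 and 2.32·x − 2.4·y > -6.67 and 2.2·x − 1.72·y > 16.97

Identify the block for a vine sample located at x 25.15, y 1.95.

Spur

-0.09·25.15 + 1.69·1.95 = 1.032, which is < 34.63
2.32·25.15 − 2.4·1.95 = 53.668, which is > -6.67
2.2·25.15 − 1.72·1.95 = 51.976, which is > 16.97
This sign pattern matches Spur.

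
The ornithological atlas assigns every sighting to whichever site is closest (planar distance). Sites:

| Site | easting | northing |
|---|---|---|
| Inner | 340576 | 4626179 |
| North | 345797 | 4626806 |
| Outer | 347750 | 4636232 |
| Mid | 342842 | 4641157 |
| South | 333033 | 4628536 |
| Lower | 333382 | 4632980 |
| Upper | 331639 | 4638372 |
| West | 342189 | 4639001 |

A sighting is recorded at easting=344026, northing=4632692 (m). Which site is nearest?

Outer

Squared distances to each site:
Inner: 54321669.000; North: 37781437.000; Outer: 26399776.000; Mid: 73058081.000; South: 138118385.000; Lower: 113377680.000; Upper: 185700169.000; West: 43178050.000.
Minimum at Outer.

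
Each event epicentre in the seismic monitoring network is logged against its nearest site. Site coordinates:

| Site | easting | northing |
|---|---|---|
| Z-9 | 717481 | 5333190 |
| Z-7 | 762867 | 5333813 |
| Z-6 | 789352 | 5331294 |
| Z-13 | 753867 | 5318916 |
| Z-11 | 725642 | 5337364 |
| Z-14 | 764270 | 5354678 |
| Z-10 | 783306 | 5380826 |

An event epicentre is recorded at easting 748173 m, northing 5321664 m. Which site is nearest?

Squared distances to each site:
Z-9: 1074847540.000; Z-7: 363511837.000; Z-6: 1788446941.000; Z-13: 39973140.000; Z-11: 754135961.000; Z-14: 1349037605.000; Z-10: 4734469933.000.
Minimum at Z-13.

Z-13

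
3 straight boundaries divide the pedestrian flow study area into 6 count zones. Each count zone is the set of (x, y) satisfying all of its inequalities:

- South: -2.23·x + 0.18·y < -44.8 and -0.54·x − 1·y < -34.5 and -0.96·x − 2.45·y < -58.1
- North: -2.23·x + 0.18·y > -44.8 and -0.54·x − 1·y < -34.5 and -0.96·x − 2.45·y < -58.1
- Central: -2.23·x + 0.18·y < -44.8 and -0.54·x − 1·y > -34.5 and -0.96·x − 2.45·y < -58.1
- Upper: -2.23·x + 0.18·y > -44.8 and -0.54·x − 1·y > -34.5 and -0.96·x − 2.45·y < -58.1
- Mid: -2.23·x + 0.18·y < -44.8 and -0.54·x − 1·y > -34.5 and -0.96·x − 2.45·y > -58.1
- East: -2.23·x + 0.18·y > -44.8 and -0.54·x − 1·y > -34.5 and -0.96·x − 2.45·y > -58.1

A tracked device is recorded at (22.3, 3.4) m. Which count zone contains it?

Mid

-2.23·22.3 + 0.18·3.4 = -49.117, which is < -44.8
-0.54·22.3 − 1·3.4 = -15.442, which is > -34.5
-0.96·22.3 − 2.45·3.4 = -29.738, which is > -58.1
This sign pattern matches Mid.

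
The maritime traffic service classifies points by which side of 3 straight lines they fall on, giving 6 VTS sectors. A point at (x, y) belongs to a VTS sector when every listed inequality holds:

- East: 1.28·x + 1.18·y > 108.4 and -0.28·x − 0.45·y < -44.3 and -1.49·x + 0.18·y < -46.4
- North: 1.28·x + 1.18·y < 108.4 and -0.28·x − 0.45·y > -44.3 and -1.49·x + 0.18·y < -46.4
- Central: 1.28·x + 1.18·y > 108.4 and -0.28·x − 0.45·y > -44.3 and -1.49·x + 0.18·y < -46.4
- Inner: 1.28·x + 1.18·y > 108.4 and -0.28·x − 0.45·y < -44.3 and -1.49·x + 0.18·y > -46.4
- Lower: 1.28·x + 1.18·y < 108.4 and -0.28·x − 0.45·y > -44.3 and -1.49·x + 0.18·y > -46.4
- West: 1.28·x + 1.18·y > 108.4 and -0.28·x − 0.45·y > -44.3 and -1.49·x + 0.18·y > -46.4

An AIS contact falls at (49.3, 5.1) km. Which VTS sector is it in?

1.28·49.3 + 1.18·5.1 = 69.122, which is < 108.4
-0.28·49.3 − 0.45·5.1 = -16.099, which is > -44.3
-1.49·49.3 + 0.18·5.1 = -72.539, which is < -46.4
This sign pattern matches North.

North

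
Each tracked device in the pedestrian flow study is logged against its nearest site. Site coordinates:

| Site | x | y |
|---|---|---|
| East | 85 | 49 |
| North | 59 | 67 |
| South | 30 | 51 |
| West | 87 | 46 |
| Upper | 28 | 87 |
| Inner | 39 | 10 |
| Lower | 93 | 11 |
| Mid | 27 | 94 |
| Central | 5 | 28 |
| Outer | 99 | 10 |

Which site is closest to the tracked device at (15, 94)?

Squared distances to each site:
East: 6925.000; North: 2665.000; South: 2074.000; West: 7488.000; Upper: 218.000; Inner: 7632.000; Lower: 12973.000; Mid: 144.000; Central: 4456.000; Outer: 14112.000.
Minimum at Mid.

Mid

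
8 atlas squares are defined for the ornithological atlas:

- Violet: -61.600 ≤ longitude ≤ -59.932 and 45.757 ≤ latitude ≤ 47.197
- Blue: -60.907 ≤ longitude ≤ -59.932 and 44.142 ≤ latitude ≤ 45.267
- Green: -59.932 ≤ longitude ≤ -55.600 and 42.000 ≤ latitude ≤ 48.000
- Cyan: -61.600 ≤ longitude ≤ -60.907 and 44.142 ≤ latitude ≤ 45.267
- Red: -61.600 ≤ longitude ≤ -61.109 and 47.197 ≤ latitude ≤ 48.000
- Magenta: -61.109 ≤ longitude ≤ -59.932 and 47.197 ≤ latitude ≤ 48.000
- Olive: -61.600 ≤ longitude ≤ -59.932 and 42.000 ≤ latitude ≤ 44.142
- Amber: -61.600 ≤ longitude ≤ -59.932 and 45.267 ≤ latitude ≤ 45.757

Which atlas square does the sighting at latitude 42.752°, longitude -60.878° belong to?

Olive

The point has longitude = -60.878 and latitude = 42.752.
Only Olive satisfies -61.600 ≤ longitude ≤ -59.932 and 42.000 ≤ latitude ≤ 44.142.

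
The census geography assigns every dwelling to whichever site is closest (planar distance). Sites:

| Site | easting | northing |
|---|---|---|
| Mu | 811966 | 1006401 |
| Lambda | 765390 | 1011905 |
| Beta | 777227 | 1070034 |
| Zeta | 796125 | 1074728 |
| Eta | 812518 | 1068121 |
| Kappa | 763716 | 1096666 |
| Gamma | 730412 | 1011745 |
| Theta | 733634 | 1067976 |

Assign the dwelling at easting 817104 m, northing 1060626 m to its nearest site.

Eta

Squared distances to each site:
Mu: 2966749669.000; Lambda: 5048073637.000; Beta: 1678685593.000; Zeta: 638984845.000; Eta: 77206421.000; Kappa: 4149160144.000; Gamma: 9904855025.000; Theta: 7021263400.000.
Minimum at Eta.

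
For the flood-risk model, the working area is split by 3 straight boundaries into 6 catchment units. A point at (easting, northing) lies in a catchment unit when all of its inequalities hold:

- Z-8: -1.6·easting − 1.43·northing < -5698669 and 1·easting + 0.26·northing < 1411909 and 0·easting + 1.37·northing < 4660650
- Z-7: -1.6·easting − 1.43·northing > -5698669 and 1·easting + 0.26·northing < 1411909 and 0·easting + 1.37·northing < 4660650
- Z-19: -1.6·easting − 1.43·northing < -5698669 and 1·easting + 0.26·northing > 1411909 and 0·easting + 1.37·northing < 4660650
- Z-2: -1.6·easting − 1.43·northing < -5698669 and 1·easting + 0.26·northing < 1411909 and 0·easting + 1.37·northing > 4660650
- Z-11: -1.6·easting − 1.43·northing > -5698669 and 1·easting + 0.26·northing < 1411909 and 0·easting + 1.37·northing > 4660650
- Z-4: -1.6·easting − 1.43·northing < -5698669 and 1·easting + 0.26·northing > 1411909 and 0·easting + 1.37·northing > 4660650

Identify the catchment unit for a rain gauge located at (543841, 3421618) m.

Z-4

-1.6·543841 − 1.43·3421618 = -5763059.340, which is < -5698669
1·543841 + 0.26·3421618 = 1433461.680, which is > 1411909
0·543841 + 1.37·3421618 = 4687616.660, which is > 4660650
This sign pattern matches Z-4.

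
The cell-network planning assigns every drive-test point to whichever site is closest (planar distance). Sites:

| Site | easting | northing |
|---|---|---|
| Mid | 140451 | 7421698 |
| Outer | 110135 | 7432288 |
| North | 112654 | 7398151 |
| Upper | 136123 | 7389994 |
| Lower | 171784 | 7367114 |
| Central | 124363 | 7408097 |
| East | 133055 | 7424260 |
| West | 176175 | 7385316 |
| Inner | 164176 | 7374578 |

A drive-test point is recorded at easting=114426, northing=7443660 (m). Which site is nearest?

Squared distances to each site:
Mid: 1159630069.000; Outer: 147735065.000; North: 2074209065.000; Upper: 3350799365.000; Lower: 9149230280.000; Central: 1363470938.000; East: 723399641.000; West: 7216961337.000; Inner: 7247385224.000.
Minimum at Outer.

Outer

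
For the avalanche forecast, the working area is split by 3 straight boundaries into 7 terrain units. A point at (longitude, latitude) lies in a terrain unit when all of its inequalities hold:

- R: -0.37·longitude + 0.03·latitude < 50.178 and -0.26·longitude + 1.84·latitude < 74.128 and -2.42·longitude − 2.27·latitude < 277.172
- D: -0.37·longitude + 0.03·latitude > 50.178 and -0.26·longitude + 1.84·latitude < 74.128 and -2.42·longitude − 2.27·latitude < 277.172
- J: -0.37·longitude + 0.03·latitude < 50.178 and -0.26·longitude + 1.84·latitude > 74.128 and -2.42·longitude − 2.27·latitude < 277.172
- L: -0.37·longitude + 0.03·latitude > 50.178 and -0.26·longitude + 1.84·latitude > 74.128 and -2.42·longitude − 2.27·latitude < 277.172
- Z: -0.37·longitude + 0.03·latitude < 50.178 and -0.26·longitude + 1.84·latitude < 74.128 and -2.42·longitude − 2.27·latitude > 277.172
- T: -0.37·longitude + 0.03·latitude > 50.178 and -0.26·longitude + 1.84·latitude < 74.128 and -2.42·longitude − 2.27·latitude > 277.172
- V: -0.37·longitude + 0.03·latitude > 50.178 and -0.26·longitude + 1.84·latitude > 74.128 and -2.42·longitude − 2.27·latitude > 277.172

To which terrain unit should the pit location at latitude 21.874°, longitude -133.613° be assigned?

-0.37·-133.613 + 0.03·21.874 = 50.093, which is < 50.178
-0.26·-133.613 + 1.84·21.874 = 74.988, which is > 74.128
-2.42·-133.613 − 2.27·21.874 = 273.689, which is < 277.172
This sign pattern matches J.

J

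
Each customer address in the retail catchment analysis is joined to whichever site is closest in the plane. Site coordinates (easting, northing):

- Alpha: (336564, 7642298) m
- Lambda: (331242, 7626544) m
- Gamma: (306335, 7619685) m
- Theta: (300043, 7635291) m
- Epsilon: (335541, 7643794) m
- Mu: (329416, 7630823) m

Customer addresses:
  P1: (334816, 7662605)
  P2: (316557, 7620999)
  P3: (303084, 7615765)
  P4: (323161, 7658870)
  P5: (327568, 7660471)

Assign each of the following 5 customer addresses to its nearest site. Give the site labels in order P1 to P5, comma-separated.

P1 → Epsilon (d²=354379346.00)
P2 → Gamma (d²=106215880.00)
P3 → Gamma (d²=25935401.00)
P4 → Epsilon (d²=380550176.00)
P5 → Epsilon (d²=341691058.00)

Epsilon, Gamma, Gamma, Epsilon, Epsilon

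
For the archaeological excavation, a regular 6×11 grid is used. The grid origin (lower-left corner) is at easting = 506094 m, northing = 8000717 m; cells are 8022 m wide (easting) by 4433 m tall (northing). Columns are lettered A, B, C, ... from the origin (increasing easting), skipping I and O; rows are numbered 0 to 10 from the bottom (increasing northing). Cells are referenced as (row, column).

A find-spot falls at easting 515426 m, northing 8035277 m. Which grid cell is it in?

Column index: ⌊(515426 − 506094) / 8022⌋ = ⌊1.163⌋ = 1 → column B
Row offset from origin: ⌊(8035277 − 8000717) / 4433⌋ = ⌊7.796⌋ = 7 → row 7

(7, B)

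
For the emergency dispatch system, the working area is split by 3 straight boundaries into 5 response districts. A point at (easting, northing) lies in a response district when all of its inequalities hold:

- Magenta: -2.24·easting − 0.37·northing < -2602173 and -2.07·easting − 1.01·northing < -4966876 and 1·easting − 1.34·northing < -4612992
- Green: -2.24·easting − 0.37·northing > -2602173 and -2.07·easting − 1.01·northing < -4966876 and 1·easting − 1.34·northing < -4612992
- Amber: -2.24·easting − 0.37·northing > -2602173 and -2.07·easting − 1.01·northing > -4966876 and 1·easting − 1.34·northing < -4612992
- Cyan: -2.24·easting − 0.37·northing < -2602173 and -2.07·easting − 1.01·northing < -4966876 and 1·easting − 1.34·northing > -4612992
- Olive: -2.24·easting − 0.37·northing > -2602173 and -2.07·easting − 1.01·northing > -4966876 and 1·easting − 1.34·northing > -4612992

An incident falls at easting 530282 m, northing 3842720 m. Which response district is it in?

Magenta

-2.24·530282 − 0.37·3842720 = -2609638.080, which is < -2602173
-2.07·530282 − 1.01·3842720 = -4978830.940, which is < -4966876
1·530282 − 1.34·3842720 = -4618962.800, which is < -4612992
This sign pattern matches Magenta.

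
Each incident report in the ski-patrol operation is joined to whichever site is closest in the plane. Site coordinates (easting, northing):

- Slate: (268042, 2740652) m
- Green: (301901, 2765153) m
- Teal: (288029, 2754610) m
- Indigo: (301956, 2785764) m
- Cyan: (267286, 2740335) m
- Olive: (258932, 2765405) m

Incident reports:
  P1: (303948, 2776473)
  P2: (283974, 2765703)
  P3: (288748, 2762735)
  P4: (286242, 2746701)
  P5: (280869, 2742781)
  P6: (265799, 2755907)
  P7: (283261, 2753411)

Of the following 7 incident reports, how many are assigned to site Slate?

P1 → Indigo
P2 → Teal
P3 → Teal
P4 → Teal
P5 → Slate
P6 → Olive
P7 → Teal
1 of the 7 goes to Slate.

1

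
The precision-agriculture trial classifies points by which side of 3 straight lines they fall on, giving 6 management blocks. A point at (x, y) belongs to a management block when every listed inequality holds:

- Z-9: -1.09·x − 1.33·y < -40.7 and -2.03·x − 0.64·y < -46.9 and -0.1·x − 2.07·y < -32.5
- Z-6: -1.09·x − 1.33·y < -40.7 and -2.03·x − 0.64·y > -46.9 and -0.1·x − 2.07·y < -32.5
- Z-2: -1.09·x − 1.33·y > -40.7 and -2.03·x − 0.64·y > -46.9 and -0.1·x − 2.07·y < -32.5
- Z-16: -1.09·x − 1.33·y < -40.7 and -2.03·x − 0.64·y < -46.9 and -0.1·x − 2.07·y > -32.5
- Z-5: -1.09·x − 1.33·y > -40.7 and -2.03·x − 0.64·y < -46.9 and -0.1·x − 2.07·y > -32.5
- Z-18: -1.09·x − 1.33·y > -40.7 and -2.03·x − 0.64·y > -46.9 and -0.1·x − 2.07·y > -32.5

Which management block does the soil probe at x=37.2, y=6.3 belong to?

Z-16

-1.09·37.2 − 1.33·6.3 = -48.927, which is < -40.7
-2.03·37.2 − 0.64·6.3 = -79.548, which is < -46.9
-0.1·37.2 − 2.07·6.3 = -16.761, which is > -32.5
This sign pattern matches Z-16.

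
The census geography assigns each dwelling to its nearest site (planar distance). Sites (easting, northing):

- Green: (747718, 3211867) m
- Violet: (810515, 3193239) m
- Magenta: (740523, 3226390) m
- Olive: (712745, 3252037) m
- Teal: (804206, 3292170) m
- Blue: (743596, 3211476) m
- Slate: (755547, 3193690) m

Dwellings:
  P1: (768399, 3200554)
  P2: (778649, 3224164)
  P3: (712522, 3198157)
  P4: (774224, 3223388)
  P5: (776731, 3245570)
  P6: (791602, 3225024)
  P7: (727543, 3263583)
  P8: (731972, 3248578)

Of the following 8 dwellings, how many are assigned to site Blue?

1

P1 → Slate
P2 → Green
P3 → Blue
P4 → Green
P5 → Magenta
P6 → Violet
P7 → Olive
P8 → Olive
1 of the 8 goes to Blue.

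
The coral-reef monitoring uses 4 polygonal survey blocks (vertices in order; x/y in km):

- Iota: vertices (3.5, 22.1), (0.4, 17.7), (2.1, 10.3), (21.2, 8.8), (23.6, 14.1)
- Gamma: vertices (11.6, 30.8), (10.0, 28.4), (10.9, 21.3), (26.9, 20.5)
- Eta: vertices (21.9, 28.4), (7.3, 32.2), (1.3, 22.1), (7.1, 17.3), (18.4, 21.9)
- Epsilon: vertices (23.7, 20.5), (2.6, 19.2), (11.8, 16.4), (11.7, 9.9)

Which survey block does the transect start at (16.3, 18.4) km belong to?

Epsilon

Cast a ray rightward from (16.3, 18.4). For each polygon, the edges (by vertex number in listed order) whose endpoints lie on opposite sides of y = 18.4, where each meets that height, and whether that is right or left of the point:
Iota: 1–2 at x≈0.89 (left), 5–1 at x≈12.80 (left) → 0 crossings.
Gamma: no edge straddles that height → 0 crossings.
Eta: 3–4 at x≈5.77 (left), 4–5 at x≈9.80 (left) → 0 crossings.
Epsilon: 2–3 at x≈5.23 (left), 4–1 at x≈21.32 (right) → 1 crossing.
Only Epsilon has an odd count, so the point is inside Epsilon.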